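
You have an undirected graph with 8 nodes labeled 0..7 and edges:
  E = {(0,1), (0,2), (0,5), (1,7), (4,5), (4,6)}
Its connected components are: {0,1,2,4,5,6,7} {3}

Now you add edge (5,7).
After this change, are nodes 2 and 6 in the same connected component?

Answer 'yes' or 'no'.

Answer: yes

Derivation:
Initial components: {0,1,2,4,5,6,7} {3}
Adding edge (5,7): both already in same component {0,1,2,4,5,6,7}. No change.
New components: {0,1,2,4,5,6,7} {3}
Are 2 and 6 in the same component? yes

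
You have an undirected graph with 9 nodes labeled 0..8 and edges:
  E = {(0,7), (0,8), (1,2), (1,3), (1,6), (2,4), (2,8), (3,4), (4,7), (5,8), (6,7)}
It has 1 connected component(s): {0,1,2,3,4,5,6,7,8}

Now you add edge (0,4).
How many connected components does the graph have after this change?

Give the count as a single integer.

Initial component count: 1
Add (0,4): endpoints already in same component. Count unchanged: 1.
New component count: 1

Answer: 1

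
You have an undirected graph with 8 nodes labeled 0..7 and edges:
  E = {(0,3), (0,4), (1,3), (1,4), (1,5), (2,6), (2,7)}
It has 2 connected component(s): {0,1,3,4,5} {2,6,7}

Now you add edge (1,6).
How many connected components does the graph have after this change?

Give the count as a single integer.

Answer: 1

Derivation:
Initial component count: 2
Add (1,6): merges two components. Count decreases: 2 -> 1.
New component count: 1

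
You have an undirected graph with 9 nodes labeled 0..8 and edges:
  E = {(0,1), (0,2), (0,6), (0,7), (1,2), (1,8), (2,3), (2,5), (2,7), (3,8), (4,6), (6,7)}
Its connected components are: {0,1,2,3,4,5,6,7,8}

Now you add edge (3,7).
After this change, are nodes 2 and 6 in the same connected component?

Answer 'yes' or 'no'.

Initial components: {0,1,2,3,4,5,6,7,8}
Adding edge (3,7): both already in same component {0,1,2,3,4,5,6,7,8}. No change.
New components: {0,1,2,3,4,5,6,7,8}
Are 2 and 6 in the same component? yes

Answer: yes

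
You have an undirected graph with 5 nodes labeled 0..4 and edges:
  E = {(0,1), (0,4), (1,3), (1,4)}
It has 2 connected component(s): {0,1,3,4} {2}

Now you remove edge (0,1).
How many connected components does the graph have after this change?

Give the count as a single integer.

Initial component count: 2
Remove (0,1): not a bridge. Count unchanged: 2.
  After removal, components: {0,1,3,4} {2}
New component count: 2

Answer: 2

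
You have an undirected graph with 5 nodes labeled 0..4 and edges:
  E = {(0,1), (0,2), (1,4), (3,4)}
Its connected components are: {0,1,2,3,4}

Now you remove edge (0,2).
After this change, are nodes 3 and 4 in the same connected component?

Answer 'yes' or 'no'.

Answer: yes

Derivation:
Initial components: {0,1,2,3,4}
Removing edge (0,2): it was a bridge — component count 1 -> 2.
New components: {0,1,3,4} {2}
Are 3 and 4 in the same component? yes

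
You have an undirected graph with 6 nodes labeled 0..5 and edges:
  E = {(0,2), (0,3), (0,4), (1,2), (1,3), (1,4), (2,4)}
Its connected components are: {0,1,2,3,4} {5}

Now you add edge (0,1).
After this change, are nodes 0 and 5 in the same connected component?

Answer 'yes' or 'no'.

Answer: no

Derivation:
Initial components: {0,1,2,3,4} {5}
Adding edge (0,1): both already in same component {0,1,2,3,4}. No change.
New components: {0,1,2,3,4} {5}
Are 0 and 5 in the same component? no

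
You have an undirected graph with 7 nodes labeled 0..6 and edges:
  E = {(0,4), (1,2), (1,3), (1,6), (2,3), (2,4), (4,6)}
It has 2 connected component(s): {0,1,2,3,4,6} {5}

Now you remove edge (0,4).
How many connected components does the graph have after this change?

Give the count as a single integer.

Answer: 3

Derivation:
Initial component count: 2
Remove (0,4): it was a bridge. Count increases: 2 -> 3.
  After removal, components: {0} {1,2,3,4,6} {5}
New component count: 3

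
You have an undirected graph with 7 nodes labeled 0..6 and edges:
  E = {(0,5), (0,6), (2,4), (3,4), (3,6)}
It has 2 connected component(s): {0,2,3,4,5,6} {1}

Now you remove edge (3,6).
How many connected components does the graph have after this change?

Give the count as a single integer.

Answer: 3

Derivation:
Initial component count: 2
Remove (3,6): it was a bridge. Count increases: 2 -> 3.
  After removal, components: {0,5,6} {1} {2,3,4}
New component count: 3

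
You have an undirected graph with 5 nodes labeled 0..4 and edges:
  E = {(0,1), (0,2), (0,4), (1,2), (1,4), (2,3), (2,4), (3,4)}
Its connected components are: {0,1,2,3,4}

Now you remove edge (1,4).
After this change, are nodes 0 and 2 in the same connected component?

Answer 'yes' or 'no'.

Answer: yes

Derivation:
Initial components: {0,1,2,3,4}
Removing edge (1,4): not a bridge — component count unchanged at 1.
New components: {0,1,2,3,4}
Are 0 and 2 in the same component? yes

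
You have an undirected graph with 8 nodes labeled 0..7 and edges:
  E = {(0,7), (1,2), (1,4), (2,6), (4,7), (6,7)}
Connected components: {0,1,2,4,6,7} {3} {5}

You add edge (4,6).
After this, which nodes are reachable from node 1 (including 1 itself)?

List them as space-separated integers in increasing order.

Answer: 0 1 2 4 6 7

Derivation:
Before: nodes reachable from 1: {0,1,2,4,6,7}
Adding (4,6): both endpoints already in same component. Reachability from 1 unchanged.
After: nodes reachable from 1: {0,1,2,4,6,7}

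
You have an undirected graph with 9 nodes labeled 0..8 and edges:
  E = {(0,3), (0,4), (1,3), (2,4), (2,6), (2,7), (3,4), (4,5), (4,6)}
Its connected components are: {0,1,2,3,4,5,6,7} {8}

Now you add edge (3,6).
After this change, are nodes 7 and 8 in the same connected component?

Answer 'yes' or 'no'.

Initial components: {0,1,2,3,4,5,6,7} {8}
Adding edge (3,6): both already in same component {0,1,2,3,4,5,6,7}. No change.
New components: {0,1,2,3,4,5,6,7} {8}
Are 7 and 8 in the same component? no

Answer: no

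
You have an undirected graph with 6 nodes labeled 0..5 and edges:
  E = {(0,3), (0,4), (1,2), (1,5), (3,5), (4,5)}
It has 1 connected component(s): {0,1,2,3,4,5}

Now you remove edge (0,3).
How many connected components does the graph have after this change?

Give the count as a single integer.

Answer: 1

Derivation:
Initial component count: 1
Remove (0,3): not a bridge. Count unchanged: 1.
  After removal, components: {0,1,2,3,4,5}
New component count: 1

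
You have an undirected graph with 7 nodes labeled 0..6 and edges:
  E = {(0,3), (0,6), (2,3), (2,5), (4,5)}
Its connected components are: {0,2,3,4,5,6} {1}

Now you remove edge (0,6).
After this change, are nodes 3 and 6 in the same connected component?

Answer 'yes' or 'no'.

Answer: no

Derivation:
Initial components: {0,2,3,4,5,6} {1}
Removing edge (0,6): it was a bridge — component count 2 -> 3.
New components: {0,2,3,4,5} {1} {6}
Are 3 and 6 in the same component? no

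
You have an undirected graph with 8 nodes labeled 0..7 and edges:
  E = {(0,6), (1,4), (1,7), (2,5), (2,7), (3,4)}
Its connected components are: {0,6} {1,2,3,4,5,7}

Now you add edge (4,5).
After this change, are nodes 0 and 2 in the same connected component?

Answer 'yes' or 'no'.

Initial components: {0,6} {1,2,3,4,5,7}
Adding edge (4,5): both already in same component {1,2,3,4,5,7}. No change.
New components: {0,6} {1,2,3,4,5,7}
Are 0 and 2 in the same component? no

Answer: no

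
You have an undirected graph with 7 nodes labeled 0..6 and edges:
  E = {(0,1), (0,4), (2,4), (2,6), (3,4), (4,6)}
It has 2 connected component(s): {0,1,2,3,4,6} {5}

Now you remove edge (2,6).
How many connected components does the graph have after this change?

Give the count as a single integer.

Answer: 2

Derivation:
Initial component count: 2
Remove (2,6): not a bridge. Count unchanged: 2.
  After removal, components: {0,1,2,3,4,6} {5}
New component count: 2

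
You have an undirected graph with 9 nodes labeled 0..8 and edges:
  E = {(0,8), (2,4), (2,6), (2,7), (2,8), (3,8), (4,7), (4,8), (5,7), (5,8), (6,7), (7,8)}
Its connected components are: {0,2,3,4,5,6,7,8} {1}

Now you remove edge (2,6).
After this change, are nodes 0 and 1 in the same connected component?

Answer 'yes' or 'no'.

Initial components: {0,2,3,4,5,6,7,8} {1}
Removing edge (2,6): not a bridge — component count unchanged at 2.
New components: {0,2,3,4,5,6,7,8} {1}
Are 0 and 1 in the same component? no

Answer: no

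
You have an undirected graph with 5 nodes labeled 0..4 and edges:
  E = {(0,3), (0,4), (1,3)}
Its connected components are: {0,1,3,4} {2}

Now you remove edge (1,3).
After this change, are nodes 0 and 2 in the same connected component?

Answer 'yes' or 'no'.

Initial components: {0,1,3,4} {2}
Removing edge (1,3): it was a bridge — component count 2 -> 3.
New components: {0,3,4} {1} {2}
Are 0 and 2 in the same component? no

Answer: no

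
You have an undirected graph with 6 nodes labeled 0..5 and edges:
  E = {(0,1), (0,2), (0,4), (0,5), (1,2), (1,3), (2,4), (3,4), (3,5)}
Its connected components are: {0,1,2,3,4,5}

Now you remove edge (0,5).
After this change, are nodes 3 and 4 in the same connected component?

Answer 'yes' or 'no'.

Answer: yes

Derivation:
Initial components: {0,1,2,3,4,5}
Removing edge (0,5): not a bridge — component count unchanged at 1.
New components: {0,1,2,3,4,5}
Are 3 and 4 in the same component? yes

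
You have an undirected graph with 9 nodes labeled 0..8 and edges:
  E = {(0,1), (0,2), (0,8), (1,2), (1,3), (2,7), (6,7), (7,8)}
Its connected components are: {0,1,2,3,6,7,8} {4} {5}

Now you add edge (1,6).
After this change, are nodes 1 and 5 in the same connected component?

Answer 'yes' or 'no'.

Answer: no

Derivation:
Initial components: {0,1,2,3,6,7,8} {4} {5}
Adding edge (1,6): both already in same component {0,1,2,3,6,7,8}. No change.
New components: {0,1,2,3,6,7,8} {4} {5}
Are 1 and 5 in the same component? no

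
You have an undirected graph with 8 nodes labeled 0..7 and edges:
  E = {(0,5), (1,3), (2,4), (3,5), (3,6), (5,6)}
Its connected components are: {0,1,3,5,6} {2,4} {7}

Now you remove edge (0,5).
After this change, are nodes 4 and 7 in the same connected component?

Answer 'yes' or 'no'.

Answer: no

Derivation:
Initial components: {0,1,3,5,6} {2,4} {7}
Removing edge (0,5): it was a bridge — component count 3 -> 4.
New components: {0} {1,3,5,6} {2,4} {7}
Are 4 and 7 in the same component? no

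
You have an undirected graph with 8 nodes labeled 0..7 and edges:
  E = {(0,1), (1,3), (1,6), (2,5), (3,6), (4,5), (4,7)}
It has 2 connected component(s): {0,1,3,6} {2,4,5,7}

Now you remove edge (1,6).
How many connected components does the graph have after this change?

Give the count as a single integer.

Initial component count: 2
Remove (1,6): not a bridge. Count unchanged: 2.
  After removal, components: {0,1,3,6} {2,4,5,7}
New component count: 2

Answer: 2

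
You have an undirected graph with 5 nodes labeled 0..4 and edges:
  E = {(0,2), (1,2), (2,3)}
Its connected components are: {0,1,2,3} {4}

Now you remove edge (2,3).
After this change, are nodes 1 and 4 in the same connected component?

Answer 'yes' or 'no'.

Answer: no

Derivation:
Initial components: {0,1,2,3} {4}
Removing edge (2,3): it was a bridge — component count 2 -> 3.
New components: {0,1,2} {3} {4}
Are 1 and 4 in the same component? no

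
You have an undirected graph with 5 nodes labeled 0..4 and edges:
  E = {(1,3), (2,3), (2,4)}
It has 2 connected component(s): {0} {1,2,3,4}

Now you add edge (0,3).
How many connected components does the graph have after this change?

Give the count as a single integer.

Initial component count: 2
Add (0,3): merges two components. Count decreases: 2 -> 1.
New component count: 1

Answer: 1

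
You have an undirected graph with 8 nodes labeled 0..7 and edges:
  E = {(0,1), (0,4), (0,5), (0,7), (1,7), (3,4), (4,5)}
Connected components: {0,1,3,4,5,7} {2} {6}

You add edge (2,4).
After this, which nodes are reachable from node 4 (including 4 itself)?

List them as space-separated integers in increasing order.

Before: nodes reachable from 4: {0,1,3,4,5,7}
Adding (2,4): merges 4's component with another. Reachability grows.
After: nodes reachable from 4: {0,1,2,3,4,5,7}

Answer: 0 1 2 3 4 5 7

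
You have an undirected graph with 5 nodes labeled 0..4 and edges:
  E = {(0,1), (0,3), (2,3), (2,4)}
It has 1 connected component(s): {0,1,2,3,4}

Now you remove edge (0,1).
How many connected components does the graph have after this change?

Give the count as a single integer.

Answer: 2

Derivation:
Initial component count: 1
Remove (0,1): it was a bridge. Count increases: 1 -> 2.
  After removal, components: {0,2,3,4} {1}
New component count: 2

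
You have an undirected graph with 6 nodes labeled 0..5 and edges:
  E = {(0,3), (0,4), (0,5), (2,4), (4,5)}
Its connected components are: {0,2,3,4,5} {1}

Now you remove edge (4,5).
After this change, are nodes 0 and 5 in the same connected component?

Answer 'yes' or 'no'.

Answer: yes

Derivation:
Initial components: {0,2,3,4,5} {1}
Removing edge (4,5): not a bridge — component count unchanged at 2.
New components: {0,2,3,4,5} {1}
Are 0 and 5 in the same component? yes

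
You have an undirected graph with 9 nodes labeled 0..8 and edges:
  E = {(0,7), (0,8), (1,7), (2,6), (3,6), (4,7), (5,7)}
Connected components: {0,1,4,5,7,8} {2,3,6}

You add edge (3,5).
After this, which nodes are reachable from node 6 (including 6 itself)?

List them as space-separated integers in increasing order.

Answer: 0 1 2 3 4 5 6 7 8

Derivation:
Before: nodes reachable from 6: {2,3,6}
Adding (3,5): merges 6's component with another. Reachability grows.
After: nodes reachable from 6: {0,1,2,3,4,5,6,7,8}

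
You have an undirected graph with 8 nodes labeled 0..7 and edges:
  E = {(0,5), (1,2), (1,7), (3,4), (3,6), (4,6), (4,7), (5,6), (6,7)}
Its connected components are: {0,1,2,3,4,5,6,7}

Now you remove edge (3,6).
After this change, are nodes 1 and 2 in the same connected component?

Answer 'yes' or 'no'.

Initial components: {0,1,2,3,4,5,6,7}
Removing edge (3,6): not a bridge — component count unchanged at 1.
New components: {0,1,2,3,4,5,6,7}
Are 1 and 2 in the same component? yes

Answer: yes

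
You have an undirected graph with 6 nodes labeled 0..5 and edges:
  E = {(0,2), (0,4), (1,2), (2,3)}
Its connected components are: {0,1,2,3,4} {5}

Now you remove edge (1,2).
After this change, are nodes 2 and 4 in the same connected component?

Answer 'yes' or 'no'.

Answer: yes

Derivation:
Initial components: {0,1,2,3,4} {5}
Removing edge (1,2): it was a bridge — component count 2 -> 3.
New components: {0,2,3,4} {1} {5}
Are 2 and 4 in the same component? yes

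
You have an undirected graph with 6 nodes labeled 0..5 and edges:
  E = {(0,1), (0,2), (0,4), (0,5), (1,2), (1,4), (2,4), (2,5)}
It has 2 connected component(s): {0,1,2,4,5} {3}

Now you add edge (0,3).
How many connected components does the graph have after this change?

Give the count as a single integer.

Initial component count: 2
Add (0,3): merges two components. Count decreases: 2 -> 1.
New component count: 1

Answer: 1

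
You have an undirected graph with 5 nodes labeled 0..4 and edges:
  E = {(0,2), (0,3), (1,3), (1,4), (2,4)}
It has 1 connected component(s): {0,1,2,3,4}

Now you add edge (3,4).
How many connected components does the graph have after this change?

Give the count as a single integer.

Initial component count: 1
Add (3,4): endpoints already in same component. Count unchanged: 1.
New component count: 1

Answer: 1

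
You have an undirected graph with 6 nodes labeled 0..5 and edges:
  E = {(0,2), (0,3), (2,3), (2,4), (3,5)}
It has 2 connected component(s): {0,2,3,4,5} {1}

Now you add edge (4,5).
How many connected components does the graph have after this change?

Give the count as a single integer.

Answer: 2

Derivation:
Initial component count: 2
Add (4,5): endpoints already in same component. Count unchanged: 2.
New component count: 2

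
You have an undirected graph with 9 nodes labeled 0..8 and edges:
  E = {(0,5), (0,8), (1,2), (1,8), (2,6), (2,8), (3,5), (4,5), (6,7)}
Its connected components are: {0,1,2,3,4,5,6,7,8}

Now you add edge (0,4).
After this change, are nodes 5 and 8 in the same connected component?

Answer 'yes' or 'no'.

Answer: yes

Derivation:
Initial components: {0,1,2,3,4,5,6,7,8}
Adding edge (0,4): both already in same component {0,1,2,3,4,5,6,7,8}. No change.
New components: {0,1,2,3,4,5,6,7,8}
Are 5 and 8 in the same component? yes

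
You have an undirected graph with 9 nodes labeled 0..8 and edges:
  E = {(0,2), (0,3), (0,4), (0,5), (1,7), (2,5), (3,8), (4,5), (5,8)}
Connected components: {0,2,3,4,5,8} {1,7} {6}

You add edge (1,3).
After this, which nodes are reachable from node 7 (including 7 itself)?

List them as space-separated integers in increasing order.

Answer: 0 1 2 3 4 5 7 8

Derivation:
Before: nodes reachable from 7: {1,7}
Adding (1,3): merges 7's component with another. Reachability grows.
After: nodes reachable from 7: {0,1,2,3,4,5,7,8}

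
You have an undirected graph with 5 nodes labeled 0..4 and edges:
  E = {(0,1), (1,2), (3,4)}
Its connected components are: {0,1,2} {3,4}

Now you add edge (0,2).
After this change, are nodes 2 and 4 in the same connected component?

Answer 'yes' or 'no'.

Answer: no

Derivation:
Initial components: {0,1,2} {3,4}
Adding edge (0,2): both already in same component {0,1,2}. No change.
New components: {0,1,2} {3,4}
Are 2 and 4 in the same component? no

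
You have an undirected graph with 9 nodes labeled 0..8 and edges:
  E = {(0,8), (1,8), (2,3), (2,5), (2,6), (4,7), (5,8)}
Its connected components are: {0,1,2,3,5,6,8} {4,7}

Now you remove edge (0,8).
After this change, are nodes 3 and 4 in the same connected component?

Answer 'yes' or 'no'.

Initial components: {0,1,2,3,5,6,8} {4,7}
Removing edge (0,8): it was a bridge — component count 2 -> 3.
New components: {0} {1,2,3,5,6,8} {4,7}
Are 3 and 4 in the same component? no

Answer: no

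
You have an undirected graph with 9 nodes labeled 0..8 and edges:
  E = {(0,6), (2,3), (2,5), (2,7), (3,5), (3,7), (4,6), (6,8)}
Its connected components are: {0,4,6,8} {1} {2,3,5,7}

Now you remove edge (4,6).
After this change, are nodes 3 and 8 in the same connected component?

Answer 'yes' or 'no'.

Answer: no

Derivation:
Initial components: {0,4,6,8} {1} {2,3,5,7}
Removing edge (4,6): it was a bridge — component count 3 -> 4.
New components: {0,6,8} {1} {2,3,5,7} {4}
Are 3 and 8 in the same component? no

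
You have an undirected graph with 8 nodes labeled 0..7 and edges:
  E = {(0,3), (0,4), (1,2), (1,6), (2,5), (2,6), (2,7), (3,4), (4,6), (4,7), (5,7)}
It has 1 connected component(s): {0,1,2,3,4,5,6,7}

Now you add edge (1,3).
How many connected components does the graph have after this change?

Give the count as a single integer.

Answer: 1

Derivation:
Initial component count: 1
Add (1,3): endpoints already in same component. Count unchanged: 1.
New component count: 1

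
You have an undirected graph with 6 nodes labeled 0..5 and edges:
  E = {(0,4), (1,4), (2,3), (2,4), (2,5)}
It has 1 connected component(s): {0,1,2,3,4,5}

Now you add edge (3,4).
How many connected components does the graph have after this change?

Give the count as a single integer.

Initial component count: 1
Add (3,4): endpoints already in same component. Count unchanged: 1.
New component count: 1

Answer: 1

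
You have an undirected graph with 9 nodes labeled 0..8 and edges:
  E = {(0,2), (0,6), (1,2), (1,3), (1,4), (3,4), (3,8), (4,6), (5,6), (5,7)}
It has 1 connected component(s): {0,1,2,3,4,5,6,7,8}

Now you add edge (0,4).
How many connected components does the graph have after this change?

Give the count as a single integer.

Answer: 1

Derivation:
Initial component count: 1
Add (0,4): endpoints already in same component. Count unchanged: 1.
New component count: 1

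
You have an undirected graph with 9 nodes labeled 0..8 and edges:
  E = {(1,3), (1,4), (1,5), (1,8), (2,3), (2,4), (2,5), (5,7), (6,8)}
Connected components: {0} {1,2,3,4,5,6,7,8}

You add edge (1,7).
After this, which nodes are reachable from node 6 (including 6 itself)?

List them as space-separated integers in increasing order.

Answer: 1 2 3 4 5 6 7 8

Derivation:
Before: nodes reachable from 6: {1,2,3,4,5,6,7,8}
Adding (1,7): both endpoints already in same component. Reachability from 6 unchanged.
After: nodes reachable from 6: {1,2,3,4,5,6,7,8}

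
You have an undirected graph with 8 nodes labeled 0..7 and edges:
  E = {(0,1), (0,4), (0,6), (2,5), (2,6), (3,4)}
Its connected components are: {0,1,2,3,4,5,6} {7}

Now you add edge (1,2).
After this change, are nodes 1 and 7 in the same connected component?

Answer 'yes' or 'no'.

Initial components: {0,1,2,3,4,5,6} {7}
Adding edge (1,2): both already in same component {0,1,2,3,4,5,6}. No change.
New components: {0,1,2,3,4,5,6} {7}
Are 1 and 7 in the same component? no

Answer: no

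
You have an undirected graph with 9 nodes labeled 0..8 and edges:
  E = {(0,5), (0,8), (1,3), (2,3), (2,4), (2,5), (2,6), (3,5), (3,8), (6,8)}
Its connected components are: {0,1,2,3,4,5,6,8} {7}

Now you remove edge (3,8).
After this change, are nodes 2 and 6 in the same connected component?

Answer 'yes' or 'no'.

Answer: yes

Derivation:
Initial components: {0,1,2,3,4,5,6,8} {7}
Removing edge (3,8): not a bridge — component count unchanged at 2.
New components: {0,1,2,3,4,5,6,8} {7}
Are 2 and 6 in the same component? yes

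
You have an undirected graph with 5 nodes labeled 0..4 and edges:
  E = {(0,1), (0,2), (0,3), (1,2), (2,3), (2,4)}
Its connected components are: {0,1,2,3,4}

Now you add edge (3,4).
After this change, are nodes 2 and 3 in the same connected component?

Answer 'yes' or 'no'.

Answer: yes

Derivation:
Initial components: {0,1,2,3,4}
Adding edge (3,4): both already in same component {0,1,2,3,4}. No change.
New components: {0,1,2,3,4}
Are 2 and 3 in the same component? yes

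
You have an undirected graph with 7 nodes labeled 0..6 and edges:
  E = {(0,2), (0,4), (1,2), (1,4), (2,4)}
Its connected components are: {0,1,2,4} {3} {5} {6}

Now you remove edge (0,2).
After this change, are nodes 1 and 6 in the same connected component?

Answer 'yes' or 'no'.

Answer: no

Derivation:
Initial components: {0,1,2,4} {3} {5} {6}
Removing edge (0,2): not a bridge — component count unchanged at 4.
New components: {0,1,2,4} {3} {5} {6}
Are 1 and 6 in the same component? no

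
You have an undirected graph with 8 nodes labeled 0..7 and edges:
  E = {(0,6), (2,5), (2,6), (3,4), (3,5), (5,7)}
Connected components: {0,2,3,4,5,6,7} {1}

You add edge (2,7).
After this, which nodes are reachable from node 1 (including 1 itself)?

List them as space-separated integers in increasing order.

Before: nodes reachable from 1: {1}
Adding (2,7): both endpoints already in same component. Reachability from 1 unchanged.
After: nodes reachable from 1: {1}

Answer: 1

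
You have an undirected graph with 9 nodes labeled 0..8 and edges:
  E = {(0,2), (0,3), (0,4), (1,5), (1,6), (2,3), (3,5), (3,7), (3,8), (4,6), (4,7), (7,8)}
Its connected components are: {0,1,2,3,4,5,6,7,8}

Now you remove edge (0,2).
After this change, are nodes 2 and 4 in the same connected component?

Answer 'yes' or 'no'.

Answer: yes

Derivation:
Initial components: {0,1,2,3,4,5,6,7,8}
Removing edge (0,2): not a bridge — component count unchanged at 1.
New components: {0,1,2,3,4,5,6,7,8}
Are 2 and 4 in the same component? yes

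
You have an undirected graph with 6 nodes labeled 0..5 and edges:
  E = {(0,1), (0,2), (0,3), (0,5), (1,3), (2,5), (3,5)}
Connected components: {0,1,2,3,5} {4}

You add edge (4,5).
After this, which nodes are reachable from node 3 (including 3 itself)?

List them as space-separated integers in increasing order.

Answer: 0 1 2 3 4 5

Derivation:
Before: nodes reachable from 3: {0,1,2,3,5}
Adding (4,5): merges 3's component with another. Reachability grows.
After: nodes reachable from 3: {0,1,2,3,4,5}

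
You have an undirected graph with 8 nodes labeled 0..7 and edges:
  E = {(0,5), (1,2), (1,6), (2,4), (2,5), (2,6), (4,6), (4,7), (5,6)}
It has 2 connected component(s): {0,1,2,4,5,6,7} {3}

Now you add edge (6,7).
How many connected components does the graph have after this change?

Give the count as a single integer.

Initial component count: 2
Add (6,7): endpoints already in same component. Count unchanged: 2.
New component count: 2

Answer: 2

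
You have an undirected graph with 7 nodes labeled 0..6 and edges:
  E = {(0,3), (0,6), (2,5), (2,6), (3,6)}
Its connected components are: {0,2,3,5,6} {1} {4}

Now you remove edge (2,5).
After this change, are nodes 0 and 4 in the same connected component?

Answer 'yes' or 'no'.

Answer: no

Derivation:
Initial components: {0,2,3,5,6} {1} {4}
Removing edge (2,5): it was a bridge — component count 3 -> 4.
New components: {0,2,3,6} {1} {4} {5}
Are 0 and 4 in the same component? no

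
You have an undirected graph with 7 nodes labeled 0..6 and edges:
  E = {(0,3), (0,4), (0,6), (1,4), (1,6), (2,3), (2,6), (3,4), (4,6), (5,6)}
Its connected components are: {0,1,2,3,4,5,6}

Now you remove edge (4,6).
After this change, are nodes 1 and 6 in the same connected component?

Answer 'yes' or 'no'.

Initial components: {0,1,2,3,4,5,6}
Removing edge (4,6): not a bridge — component count unchanged at 1.
New components: {0,1,2,3,4,5,6}
Are 1 and 6 in the same component? yes

Answer: yes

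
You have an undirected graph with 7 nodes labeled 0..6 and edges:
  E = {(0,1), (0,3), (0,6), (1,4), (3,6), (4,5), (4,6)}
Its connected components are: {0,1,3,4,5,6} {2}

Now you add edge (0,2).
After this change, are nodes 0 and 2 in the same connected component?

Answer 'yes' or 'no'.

Initial components: {0,1,3,4,5,6} {2}
Adding edge (0,2): merges {0,1,3,4,5,6} and {2}.
New components: {0,1,2,3,4,5,6}
Are 0 and 2 in the same component? yes

Answer: yes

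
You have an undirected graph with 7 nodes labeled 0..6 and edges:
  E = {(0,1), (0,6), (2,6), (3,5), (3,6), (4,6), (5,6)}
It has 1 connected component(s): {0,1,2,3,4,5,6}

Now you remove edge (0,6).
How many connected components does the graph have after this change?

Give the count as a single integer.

Answer: 2

Derivation:
Initial component count: 1
Remove (0,6): it was a bridge. Count increases: 1 -> 2.
  After removal, components: {0,1} {2,3,4,5,6}
New component count: 2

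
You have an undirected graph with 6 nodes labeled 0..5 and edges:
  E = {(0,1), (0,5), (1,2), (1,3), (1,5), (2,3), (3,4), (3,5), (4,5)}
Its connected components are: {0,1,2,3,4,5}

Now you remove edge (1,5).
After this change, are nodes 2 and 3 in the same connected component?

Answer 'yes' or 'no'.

Answer: yes

Derivation:
Initial components: {0,1,2,3,4,5}
Removing edge (1,5): not a bridge — component count unchanged at 1.
New components: {0,1,2,3,4,5}
Are 2 and 3 in the same component? yes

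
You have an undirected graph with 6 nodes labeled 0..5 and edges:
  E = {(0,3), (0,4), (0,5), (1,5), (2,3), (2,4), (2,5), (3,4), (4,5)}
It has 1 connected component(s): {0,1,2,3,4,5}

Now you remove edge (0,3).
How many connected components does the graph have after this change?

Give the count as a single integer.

Initial component count: 1
Remove (0,3): not a bridge. Count unchanged: 1.
  After removal, components: {0,1,2,3,4,5}
New component count: 1

Answer: 1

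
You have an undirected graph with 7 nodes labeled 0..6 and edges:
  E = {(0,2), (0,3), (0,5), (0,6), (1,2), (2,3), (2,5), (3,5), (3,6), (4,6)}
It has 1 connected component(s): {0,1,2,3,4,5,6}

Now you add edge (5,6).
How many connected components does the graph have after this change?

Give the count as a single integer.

Initial component count: 1
Add (5,6): endpoints already in same component. Count unchanged: 1.
New component count: 1

Answer: 1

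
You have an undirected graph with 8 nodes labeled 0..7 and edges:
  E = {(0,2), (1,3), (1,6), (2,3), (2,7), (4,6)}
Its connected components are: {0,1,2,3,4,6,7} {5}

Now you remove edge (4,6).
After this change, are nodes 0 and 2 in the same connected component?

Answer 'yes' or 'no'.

Initial components: {0,1,2,3,4,6,7} {5}
Removing edge (4,6): it was a bridge — component count 2 -> 3.
New components: {0,1,2,3,6,7} {4} {5}
Are 0 and 2 in the same component? yes

Answer: yes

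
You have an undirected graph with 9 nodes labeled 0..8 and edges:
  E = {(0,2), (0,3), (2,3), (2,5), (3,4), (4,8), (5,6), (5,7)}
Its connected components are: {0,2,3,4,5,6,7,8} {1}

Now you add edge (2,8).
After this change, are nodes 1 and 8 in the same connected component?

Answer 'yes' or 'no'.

Initial components: {0,2,3,4,5,6,7,8} {1}
Adding edge (2,8): both already in same component {0,2,3,4,5,6,7,8}. No change.
New components: {0,2,3,4,5,6,7,8} {1}
Are 1 and 8 in the same component? no

Answer: no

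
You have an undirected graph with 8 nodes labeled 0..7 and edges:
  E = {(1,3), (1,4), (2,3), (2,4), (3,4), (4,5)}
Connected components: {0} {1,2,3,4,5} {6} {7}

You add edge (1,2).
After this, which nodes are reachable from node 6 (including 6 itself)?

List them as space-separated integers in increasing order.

Before: nodes reachable from 6: {6}
Adding (1,2): both endpoints already in same component. Reachability from 6 unchanged.
After: nodes reachable from 6: {6}

Answer: 6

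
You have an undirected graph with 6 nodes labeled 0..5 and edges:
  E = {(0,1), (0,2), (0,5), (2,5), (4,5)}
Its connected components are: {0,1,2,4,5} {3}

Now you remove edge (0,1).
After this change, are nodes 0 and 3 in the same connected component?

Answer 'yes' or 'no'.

Initial components: {0,1,2,4,5} {3}
Removing edge (0,1): it was a bridge — component count 2 -> 3.
New components: {0,2,4,5} {1} {3}
Are 0 and 3 in the same component? no

Answer: no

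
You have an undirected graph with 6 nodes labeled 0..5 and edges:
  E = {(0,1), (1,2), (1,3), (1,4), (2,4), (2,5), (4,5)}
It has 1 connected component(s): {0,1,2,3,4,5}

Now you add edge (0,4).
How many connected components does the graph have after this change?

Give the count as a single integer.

Answer: 1

Derivation:
Initial component count: 1
Add (0,4): endpoints already in same component. Count unchanged: 1.
New component count: 1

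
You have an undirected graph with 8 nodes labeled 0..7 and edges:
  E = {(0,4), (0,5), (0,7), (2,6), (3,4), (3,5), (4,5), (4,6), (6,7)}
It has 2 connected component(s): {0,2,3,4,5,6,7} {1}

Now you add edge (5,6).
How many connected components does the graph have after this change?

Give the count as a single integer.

Initial component count: 2
Add (5,6): endpoints already in same component. Count unchanged: 2.
New component count: 2

Answer: 2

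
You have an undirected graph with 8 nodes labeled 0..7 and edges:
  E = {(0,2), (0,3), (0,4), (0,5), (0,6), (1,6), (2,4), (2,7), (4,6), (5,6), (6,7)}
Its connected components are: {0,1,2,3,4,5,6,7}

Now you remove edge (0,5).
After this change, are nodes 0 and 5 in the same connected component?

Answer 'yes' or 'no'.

Initial components: {0,1,2,3,4,5,6,7}
Removing edge (0,5): not a bridge — component count unchanged at 1.
New components: {0,1,2,3,4,5,6,7}
Are 0 and 5 in the same component? yes

Answer: yes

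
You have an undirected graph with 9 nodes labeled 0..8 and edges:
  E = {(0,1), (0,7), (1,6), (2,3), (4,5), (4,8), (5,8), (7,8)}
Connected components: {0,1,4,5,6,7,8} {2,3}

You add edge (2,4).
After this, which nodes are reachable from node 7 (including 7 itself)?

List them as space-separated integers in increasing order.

Before: nodes reachable from 7: {0,1,4,5,6,7,8}
Adding (2,4): merges 7's component with another. Reachability grows.
After: nodes reachable from 7: {0,1,2,3,4,5,6,7,8}

Answer: 0 1 2 3 4 5 6 7 8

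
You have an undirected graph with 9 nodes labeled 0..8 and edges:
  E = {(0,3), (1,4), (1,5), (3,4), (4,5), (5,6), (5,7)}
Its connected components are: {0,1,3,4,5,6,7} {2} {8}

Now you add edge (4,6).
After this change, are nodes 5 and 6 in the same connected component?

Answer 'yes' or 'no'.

Answer: yes

Derivation:
Initial components: {0,1,3,4,5,6,7} {2} {8}
Adding edge (4,6): both already in same component {0,1,3,4,5,6,7}. No change.
New components: {0,1,3,4,5,6,7} {2} {8}
Are 5 and 6 in the same component? yes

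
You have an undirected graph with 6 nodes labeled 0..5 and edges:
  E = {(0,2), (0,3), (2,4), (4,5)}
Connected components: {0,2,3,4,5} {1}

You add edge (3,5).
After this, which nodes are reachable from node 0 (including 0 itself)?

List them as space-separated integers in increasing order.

Answer: 0 2 3 4 5

Derivation:
Before: nodes reachable from 0: {0,2,3,4,5}
Adding (3,5): both endpoints already in same component. Reachability from 0 unchanged.
After: nodes reachable from 0: {0,2,3,4,5}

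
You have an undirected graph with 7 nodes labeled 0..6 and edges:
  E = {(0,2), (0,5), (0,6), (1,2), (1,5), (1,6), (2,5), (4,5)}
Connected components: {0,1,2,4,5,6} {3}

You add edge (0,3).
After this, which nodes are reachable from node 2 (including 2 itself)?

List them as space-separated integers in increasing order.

Answer: 0 1 2 3 4 5 6

Derivation:
Before: nodes reachable from 2: {0,1,2,4,5,6}
Adding (0,3): merges 2's component with another. Reachability grows.
After: nodes reachable from 2: {0,1,2,3,4,5,6}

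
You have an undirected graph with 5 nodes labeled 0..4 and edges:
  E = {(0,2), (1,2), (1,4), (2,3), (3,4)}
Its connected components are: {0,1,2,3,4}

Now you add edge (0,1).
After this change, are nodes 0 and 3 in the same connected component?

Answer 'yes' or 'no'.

Initial components: {0,1,2,3,4}
Adding edge (0,1): both already in same component {0,1,2,3,4}. No change.
New components: {0,1,2,3,4}
Are 0 and 3 in the same component? yes

Answer: yes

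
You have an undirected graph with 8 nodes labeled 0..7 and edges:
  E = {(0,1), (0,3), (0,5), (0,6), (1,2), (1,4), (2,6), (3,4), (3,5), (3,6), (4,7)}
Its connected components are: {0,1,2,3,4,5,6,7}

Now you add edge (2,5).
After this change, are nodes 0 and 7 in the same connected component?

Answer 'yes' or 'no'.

Initial components: {0,1,2,3,4,5,6,7}
Adding edge (2,5): both already in same component {0,1,2,3,4,5,6,7}. No change.
New components: {0,1,2,3,4,5,6,7}
Are 0 and 7 in the same component? yes

Answer: yes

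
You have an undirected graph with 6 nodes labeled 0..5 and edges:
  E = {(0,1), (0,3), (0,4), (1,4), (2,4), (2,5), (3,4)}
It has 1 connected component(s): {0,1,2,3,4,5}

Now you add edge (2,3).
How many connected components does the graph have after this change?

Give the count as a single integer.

Initial component count: 1
Add (2,3): endpoints already in same component. Count unchanged: 1.
New component count: 1

Answer: 1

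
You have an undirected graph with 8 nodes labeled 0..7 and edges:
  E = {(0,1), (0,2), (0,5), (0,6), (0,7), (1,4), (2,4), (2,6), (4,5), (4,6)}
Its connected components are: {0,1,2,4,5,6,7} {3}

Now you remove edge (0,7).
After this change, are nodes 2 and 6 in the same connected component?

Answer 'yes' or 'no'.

Answer: yes

Derivation:
Initial components: {0,1,2,4,5,6,7} {3}
Removing edge (0,7): it was a bridge — component count 2 -> 3.
New components: {0,1,2,4,5,6} {3} {7}
Are 2 and 6 in the same component? yes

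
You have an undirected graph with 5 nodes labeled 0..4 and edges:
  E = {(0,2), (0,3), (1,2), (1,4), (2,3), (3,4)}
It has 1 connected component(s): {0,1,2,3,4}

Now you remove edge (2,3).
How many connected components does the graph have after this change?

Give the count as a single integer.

Answer: 1

Derivation:
Initial component count: 1
Remove (2,3): not a bridge. Count unchanged: 1.
  After removal, components: {0,1,2,3,4}
New component count: 1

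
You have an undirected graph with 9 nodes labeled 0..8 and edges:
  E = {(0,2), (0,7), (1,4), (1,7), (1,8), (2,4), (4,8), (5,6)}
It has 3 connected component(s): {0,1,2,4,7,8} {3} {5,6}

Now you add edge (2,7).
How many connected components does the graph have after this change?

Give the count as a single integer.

Initial component count: 3
Add (2,7): endpoints already in same component. Count unchanged: 3.
New component count: 3

Answer: 3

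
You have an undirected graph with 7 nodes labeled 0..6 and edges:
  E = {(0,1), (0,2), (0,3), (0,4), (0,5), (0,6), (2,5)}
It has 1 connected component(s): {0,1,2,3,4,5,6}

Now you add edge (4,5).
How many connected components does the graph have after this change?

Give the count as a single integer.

Answer: 1

Derivation:
Initial component count: 1
Add (4,5): endpoints already in same component. Count unchanged: 1.
New component count: 1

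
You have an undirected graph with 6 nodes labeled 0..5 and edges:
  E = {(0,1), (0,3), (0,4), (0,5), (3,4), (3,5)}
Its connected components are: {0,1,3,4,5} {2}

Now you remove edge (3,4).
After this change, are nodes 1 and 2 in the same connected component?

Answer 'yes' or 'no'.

Answer: no

Derivation:
Initial components: {0,1,3,4,5} {2}
Removing edge (3,4): not a bridge — component count unchanged at 2.
New components: {0,1,3,4,5} {2}
Are 1 and 2 in the same component? no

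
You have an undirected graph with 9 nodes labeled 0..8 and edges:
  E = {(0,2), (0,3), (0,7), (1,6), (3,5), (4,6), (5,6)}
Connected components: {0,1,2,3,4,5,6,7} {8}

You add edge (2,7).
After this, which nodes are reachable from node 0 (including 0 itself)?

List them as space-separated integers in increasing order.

Before: nodes reachable from 0: {0,1,2,3,4,5,6,7}
Adding (2,7): both endpoints already in same component. Reachability from 0 unchanged.
After: nodes reachable from 0: {0,1,2,3,4,5,6,7}

Answer: 0 1 2 3 4 5 6 7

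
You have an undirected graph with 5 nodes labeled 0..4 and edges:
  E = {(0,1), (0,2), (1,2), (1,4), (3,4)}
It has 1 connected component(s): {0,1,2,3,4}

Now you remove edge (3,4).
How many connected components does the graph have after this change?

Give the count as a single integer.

Initial component count: 1
Remove (3,4): it was a bridge. Count increases: 1 -> 2.
  After removal, components: {0,1,2,4} {3}
New component count: 2

Answer: 2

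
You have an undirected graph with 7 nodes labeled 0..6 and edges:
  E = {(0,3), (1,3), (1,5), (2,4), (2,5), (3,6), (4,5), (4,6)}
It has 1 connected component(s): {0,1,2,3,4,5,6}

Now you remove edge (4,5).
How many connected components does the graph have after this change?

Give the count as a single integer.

Initial component count: 1
Remove (4,5): not a bridge. Count unchanged: 1.
  After removal, components: {0,1,2,3,4,5,6}
New component count: 1

Answer: 1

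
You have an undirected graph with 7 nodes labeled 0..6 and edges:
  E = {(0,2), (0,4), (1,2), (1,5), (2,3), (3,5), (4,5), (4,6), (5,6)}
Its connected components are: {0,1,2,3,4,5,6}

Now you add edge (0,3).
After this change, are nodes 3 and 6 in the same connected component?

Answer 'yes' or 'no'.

Initial components: {0,1,2,3,4,5,6}
Adding edge (0,3): both already in same component {0,1,2,3,4,5,6}. No change.
New components: {0,1,2,3,4,5,6}
Are 3 and 6 in the same component? yes

Answer: yes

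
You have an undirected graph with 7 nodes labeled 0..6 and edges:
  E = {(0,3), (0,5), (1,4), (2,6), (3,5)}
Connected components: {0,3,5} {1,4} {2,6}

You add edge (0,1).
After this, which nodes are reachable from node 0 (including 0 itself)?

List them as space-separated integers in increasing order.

Answer: 0 1 3 4 5

Derivation:
Before: nodes reachable from 0: {0,3,5}
Adding (0,1): merges 0's component with another. Reachability grows.
After: nodes reachable from 0: {0,1,3,4,5}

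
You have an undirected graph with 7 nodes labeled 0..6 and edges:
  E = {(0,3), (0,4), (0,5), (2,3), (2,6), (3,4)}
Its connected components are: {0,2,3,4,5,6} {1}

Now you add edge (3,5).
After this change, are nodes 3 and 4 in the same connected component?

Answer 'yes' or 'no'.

Initial components: {0,2,3,4,5,6} {1}
Adding edge (3,5): both already in same component {0,2,3,4,5,6}. No change.
New components: {0,2,3,4,5,6} {1}
Are 3 and 4 in the same component? yes

Answer: yes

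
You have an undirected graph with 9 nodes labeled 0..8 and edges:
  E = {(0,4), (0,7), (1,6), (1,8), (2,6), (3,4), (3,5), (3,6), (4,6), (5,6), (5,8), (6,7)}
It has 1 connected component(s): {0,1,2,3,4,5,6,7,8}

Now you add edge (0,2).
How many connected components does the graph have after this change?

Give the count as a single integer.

Answer: 1

Derivation:
Initial component count: 1
Add (0,2): endpoints already in same component. Count unchanged: 1.
New component count: 1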